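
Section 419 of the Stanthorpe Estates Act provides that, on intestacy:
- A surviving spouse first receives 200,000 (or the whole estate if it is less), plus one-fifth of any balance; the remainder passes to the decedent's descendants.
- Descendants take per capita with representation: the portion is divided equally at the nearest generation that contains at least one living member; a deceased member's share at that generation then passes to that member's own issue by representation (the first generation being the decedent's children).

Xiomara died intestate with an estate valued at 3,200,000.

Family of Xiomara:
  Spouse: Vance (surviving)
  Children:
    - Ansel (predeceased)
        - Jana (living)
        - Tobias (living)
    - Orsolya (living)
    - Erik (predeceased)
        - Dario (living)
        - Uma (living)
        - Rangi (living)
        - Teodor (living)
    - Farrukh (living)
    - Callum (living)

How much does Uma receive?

Vance first takes 200,000, leaving a balance of 3,000,000. Vance then takes one-fifth of the balance (600,000), for a total of 800,000. The remaining 2,400,000 passes to the descendants.
The descendants' portion (2,400,000) is divided into 5 shares of 480,000: Orsolya, Farrukh, and Callum each take 480,000; Ansel's 480,000 share passes to Ansel's issue; Erik's 480,000 share passes to Erik's issue.
Ansel's share (480,000) is divided into 2 shares of 240,000: Jana and Tobias each take 240,000.
Erik's share (480,000) is divided into 4 shares of 120,000: Dario, Uma, Rangi, and Teodor each take 120,000.

Uma receives 120,000.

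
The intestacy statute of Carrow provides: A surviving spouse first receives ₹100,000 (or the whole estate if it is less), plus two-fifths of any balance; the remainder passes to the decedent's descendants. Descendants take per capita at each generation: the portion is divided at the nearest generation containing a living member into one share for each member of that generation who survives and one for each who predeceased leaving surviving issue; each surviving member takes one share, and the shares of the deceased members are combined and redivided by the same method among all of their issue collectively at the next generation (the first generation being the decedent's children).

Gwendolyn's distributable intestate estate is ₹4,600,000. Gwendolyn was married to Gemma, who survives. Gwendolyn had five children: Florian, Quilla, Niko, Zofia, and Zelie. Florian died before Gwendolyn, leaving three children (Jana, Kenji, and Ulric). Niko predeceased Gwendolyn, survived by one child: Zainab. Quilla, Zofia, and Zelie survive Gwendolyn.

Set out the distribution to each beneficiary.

Gemma: ₹1,900,000; Jana: ₹270,000; Kenji: ₹270,000; Ulric: ₹270,000; Quilla: ₹540,000; Zainab: ₹270,000; Zofia: ₹540,000; Zelie: ₹540,000

Gemma first takes ₹100,000, leaving a balance of ₹4,500,000. Gemma then takes two-fifths of the balance (₹1,800,000), for a total of ₹1,900,000. The remaining ₹2,700,000 passes to the descendants.
The descendants' portion (₹2,700,000) is divided at the children's generation into 5 shares of ₹540,000. Quilla, Zofia, and Zelie each take ₹540,000. The 2 shares of the deceased (Florian and Niko) are combined into a pool of ₹1,080,000.
That pool (₹1,080,000) is divided at the grandchildren's generation equally among Jana, Kenji, Ulric, and Zainab: ₹270,000 each.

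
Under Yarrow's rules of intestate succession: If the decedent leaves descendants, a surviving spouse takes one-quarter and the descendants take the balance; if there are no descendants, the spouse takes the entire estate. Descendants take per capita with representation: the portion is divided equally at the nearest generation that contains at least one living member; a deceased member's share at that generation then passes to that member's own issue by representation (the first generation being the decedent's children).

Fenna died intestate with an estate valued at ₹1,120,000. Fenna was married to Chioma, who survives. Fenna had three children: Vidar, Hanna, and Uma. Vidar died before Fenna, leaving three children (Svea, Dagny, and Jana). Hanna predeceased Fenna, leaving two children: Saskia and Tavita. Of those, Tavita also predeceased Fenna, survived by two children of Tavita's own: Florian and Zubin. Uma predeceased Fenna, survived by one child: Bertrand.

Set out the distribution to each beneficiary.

Chioma: ₹280,000; Svea: ₹140,000; Dagny: ₹140,000; Jana: ₹140,000; Saskia: ₹140,000; Florian: ₹70,000; Zubin: ₹70,000; Bertrand: ₹140,000

Chioma takes one-quarter of ₹1,120,000 = ₹280,000. The remaining ₹840,000 passes to the descendants.
No child survives, so the initial division is made at the grandchildren's generation.
The descendants' portion (₹840,000) is divided into 6 shares of ₹140,000: Svea, Dagny, Jana, Saskia, and Bertrand each take ₹140,000; Tavita's ₹140,000 share passes to Tavita's issue.
Tavita's share (₹140,000) is divided into 2 shares of ₹70,000: Florian and Zubin each take ₹70,000.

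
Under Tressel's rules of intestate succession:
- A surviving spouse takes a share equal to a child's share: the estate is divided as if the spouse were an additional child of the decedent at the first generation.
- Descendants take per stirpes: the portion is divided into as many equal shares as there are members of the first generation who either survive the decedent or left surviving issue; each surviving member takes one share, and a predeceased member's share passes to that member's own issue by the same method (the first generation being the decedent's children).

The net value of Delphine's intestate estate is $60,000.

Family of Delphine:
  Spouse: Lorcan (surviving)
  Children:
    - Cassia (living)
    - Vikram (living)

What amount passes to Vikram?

Vikram receives $20,000.

The spouse counts as an additional share at the children's level, so there are 3 primary shares of $20,000. Lorcan takes one such share ($20,000).
The children's combined portion ($40,000) is divided into 2 shares of $20,000: Cassia and Vikram each take $20,000.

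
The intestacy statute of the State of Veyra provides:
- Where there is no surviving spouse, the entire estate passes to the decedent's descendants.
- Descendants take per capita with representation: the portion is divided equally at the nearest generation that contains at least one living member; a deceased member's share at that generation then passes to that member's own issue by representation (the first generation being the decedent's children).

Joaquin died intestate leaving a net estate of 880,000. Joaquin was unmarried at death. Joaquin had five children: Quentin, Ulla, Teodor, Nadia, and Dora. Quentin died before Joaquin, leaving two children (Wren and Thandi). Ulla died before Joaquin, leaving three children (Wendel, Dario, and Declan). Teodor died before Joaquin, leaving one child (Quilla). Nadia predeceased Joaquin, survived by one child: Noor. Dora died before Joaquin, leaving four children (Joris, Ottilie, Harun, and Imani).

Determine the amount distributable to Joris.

The entire 880,000 passes to the descendants.
No child survives, so the initial division is made at the grandchildren's generation.
That amount (880,000) is divided into 11 shares of 80,000: Wren, Thandi, Wendel, Dario, Declan, Quilla, Noor, Joris, Ottilie, Harun, and Imani each take 80,000.

Joris receives 80,000.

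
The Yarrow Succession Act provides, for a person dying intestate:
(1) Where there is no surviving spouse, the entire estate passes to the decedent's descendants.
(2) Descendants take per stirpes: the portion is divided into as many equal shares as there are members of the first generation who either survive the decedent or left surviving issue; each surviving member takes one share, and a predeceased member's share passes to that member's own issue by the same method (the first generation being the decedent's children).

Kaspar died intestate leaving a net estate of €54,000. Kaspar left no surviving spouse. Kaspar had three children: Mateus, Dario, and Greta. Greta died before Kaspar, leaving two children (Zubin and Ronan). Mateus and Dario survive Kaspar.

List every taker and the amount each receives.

The entire €54,000 passes to the descendants.
That amount (€54,000) is divided into 3 shares of €18,000: Mateus and Dario each take €18,000; Greta's €18,000 share passes to Greta's issue.
Greta's share (€18,000) is divided into 2 shares of €9,000: Zubin and Ronan each take €9,000.

Mateus: €18,000; Dario: €18,000; Zubin: €9,000; Ronan: €9,000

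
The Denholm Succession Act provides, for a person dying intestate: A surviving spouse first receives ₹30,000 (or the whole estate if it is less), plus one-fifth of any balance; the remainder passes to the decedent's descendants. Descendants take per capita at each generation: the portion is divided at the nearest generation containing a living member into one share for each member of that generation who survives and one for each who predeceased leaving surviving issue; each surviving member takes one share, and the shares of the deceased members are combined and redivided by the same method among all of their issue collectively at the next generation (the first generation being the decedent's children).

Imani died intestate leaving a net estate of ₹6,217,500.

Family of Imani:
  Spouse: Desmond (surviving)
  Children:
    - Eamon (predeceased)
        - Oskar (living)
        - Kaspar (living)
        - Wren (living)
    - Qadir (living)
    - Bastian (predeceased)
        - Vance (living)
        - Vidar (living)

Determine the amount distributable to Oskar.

Oskar receives ₹660,000.

Desmond first takes ₹30,000, leaving a balance of ₹6,187,500. Desmond then takes one-fifth of the balance (₹1,237,500), for a total of ₹1,267,500. The remaining ₹4,950,000 passes to the descendants.
The descendants' portion (₹4,950,000) is divided at the children's generation into 3 shares of ₹1,650,000. Qadir takes ₹1,650,000. The 2 shares of the deceased (Eamon and Bastian) are combined into a pool of ₹3,300,000.
That pool (₹3,300,000) is divided at the grandchildren's generation equally among Oskar, Kaspar, Wren, Vance, and Vidar: ₹660,000 each.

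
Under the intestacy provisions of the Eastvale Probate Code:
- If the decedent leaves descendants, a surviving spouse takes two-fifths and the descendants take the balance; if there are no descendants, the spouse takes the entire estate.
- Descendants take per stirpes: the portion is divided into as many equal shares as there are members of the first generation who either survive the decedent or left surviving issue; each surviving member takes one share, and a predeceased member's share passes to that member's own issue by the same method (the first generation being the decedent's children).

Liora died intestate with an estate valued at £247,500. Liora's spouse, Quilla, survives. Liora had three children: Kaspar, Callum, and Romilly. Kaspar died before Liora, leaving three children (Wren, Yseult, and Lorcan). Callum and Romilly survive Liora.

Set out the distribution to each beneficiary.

Quilla takes two-fifths of £247,500 = £99,000. The remaining £148,500 passes to the descendants.
The descendants' portion (£148,500) is divided into 3 shares of £49,500: Callum and Romilly each take £49,500; Kaspar's £49,500 share passes to Kaspar's issue.
Kaspar's share (£49,500) is divided into 3 shares of £16,500: Wren, Yseult, and Lorcan each take £16,500.

Quilla: £99,000; Wren: £16,500; Yseult: £16,500; Lorcan: £16,500; Callum: £49,500; Romilly: £49,500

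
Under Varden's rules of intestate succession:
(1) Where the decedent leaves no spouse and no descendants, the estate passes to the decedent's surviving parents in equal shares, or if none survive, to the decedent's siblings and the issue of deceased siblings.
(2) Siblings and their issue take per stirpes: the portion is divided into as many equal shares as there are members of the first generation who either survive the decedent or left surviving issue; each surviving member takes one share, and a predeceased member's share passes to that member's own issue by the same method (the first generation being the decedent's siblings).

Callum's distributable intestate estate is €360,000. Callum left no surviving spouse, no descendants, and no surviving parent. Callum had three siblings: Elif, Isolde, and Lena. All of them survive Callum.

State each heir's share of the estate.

The entire €360,000 passes to the siblings and their issue.
That amount (€360,000) is divided into 3 shares of €120,000: Elif, Isolde, and Lena each take €120,000.

Elif: €120,000; Isolde: €120,000; Lena: €120,000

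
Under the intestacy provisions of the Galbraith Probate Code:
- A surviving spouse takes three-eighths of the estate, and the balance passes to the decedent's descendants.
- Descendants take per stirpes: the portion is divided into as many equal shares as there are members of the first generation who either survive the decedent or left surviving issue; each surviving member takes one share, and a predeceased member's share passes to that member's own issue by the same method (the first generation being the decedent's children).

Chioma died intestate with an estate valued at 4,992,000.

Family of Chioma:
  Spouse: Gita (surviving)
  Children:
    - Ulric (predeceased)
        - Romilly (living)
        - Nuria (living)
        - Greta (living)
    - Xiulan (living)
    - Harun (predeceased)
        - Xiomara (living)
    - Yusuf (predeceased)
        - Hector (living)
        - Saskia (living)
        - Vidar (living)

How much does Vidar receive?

Gita takes three-eighths of 4,992,000 = 1,872,000. The remaining 3,120,000 passes to the descendants.
The descendants' portion (3,120,000) is divided into 4 shares of 780,000: Xiulan takes 780,000; Ulric's 780,000 share passes to Ulric's issue; Harun's 780,000 share passes to Harun's issue; Yusuf's 780,000 share passes to Yusuf's issue.
Ulric's share (780,000) is divided into 3 shares of 260,000: Romilly, Nuria, and Greta each take 260,000.
Harun's share (780,000) passes entirely to Xiomara.
Yusuf's share (780,000) is divided into 3 shares of 260,000: Hector, Saskia, and Vidar each take 260,000.

Vidar receives 260,000.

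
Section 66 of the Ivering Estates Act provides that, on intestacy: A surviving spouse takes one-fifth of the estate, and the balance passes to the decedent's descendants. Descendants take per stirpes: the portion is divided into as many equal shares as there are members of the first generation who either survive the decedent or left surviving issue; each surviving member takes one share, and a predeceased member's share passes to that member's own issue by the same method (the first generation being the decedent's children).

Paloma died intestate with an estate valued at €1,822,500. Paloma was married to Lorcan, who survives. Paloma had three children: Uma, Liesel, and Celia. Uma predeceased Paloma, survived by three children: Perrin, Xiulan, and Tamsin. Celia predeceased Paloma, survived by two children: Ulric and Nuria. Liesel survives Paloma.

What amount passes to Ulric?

Lorcan takes one-fifth of €1,822,500 = €364,500. The remaining €1,458,000 passes to the descendants.
The descendants' portion (€1,458,000) is divided into 3 shares of €486,000: Liesel takes €486,000; Uma's €486,000 share passes to Uma's issue; Celia's €486,000 share passes to Celia's issue.
Uma's share (€486,000) is divided into 3 shares of €162,000: Perrin, Xiulan, and Tamsin each take €162,000.
Celia's share (€486,000) is divided into 2 shares of €243,000: Ulric and Nuria each take €243,000.

Ulric receives €243,000.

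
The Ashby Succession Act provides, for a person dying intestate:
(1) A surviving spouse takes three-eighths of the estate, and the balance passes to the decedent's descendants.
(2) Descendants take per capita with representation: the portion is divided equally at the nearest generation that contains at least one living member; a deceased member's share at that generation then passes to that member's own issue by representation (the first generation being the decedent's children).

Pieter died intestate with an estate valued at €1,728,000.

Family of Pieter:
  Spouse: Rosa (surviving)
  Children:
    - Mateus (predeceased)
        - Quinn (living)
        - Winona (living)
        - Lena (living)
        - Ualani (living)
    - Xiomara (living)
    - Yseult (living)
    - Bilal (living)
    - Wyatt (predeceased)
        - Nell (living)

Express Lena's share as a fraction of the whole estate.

Lena receives 1/32 of the estate.

Rosa takes three-eighths of €1,728,000 = €648,000. The remaining €1,080,000 passes to the descendants.
The descendants' portion (€1,080,000) is divided into 5 shares of €216,000: Xiomara, Yseult, and Bilal each take €216,000; Mateus's €216,000 share passes to Mateus's issue; Wyatt's €216,000 share passes to Wyatt's issue.
Mateus's share (€216,000) is divided into 4 shares of €54,000: Quinn, Winona, Lena, and Ualani each take €54,000.
Wyatt's share (€216,000) passes entirely to Nell.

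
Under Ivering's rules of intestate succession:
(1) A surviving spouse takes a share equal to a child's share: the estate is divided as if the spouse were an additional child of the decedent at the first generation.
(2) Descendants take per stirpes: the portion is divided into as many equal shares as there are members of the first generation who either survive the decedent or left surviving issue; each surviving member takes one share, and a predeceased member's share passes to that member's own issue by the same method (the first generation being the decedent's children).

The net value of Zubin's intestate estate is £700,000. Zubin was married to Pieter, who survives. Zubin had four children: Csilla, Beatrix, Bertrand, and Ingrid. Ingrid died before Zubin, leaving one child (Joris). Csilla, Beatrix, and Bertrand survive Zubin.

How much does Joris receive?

Joris receives £140,000.

The spouse counts as an additional share at the children's level, so there are 5 primary shares of £140,000. Pieter takes one such share (£140,000).
The children's combined portion (£560,000) is divided into 4 shares of £140,000: Csilla, Beatrix, and Bertrand each take £140,000; Ingrid's £140,000 share passes to Ingrid's issue.
Ingrid's share (£140,000) passes entirely to Joris.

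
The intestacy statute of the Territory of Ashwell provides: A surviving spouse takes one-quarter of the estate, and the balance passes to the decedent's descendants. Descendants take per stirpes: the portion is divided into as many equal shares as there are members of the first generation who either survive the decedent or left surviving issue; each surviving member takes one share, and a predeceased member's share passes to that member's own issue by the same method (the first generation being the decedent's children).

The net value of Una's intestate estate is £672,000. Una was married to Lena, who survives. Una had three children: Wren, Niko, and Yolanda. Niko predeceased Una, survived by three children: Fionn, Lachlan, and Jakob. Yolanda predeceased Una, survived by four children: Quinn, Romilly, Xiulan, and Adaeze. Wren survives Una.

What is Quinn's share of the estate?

Quinn receives £42,000.

Lena takes one-quarter of £672,000 = £168,000. The remaining £504,000 passes to the descendants.
The descendants' portion (£504,000) is divided into 3 shares of £168,000: Wren takes £168,000; Niko's £168,000 share passes to Niko's issue; Yolanda's £168,000 share passes to Yolanda's issue.
Niko's share (£168,000) is divided into 3 shares of £56,000: Fionn, Lachlan, and Jakob each take £56,000.
Yolanda's share (£168,000) is divided into 4 shares of £42,000: Quinn, Romilly, Xiulan, and Adaeze each take £42,000.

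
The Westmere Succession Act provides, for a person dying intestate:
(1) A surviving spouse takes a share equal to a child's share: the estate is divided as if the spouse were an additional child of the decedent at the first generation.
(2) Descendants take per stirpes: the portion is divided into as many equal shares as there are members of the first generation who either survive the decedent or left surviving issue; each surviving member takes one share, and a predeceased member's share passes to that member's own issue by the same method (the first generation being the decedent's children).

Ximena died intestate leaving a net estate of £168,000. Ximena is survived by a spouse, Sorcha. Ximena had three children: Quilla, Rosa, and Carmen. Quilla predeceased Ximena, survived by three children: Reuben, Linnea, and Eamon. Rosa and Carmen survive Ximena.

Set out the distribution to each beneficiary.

Sorcha: £42,000; Reuben: £14,000; Linnea: £14,000; Eamon: £14,000; Rosa: £42,000; Carmen: £42,000

The spouse counts as an additional share at the children's level, so there are 4 primary shares of £42,000. Sorcha takes one such share (£42,000).
The children's combined portion (£126,000) is divided into 3 shares of £42,000: Rosa and Carmen each take £42,000; Quilla's £42,000 share passes to Quilla's issue.
Quilla's share (£42,000) is divided into 3 shares of £14,000: Reuben, Linnea, and Eamon each take £14,000.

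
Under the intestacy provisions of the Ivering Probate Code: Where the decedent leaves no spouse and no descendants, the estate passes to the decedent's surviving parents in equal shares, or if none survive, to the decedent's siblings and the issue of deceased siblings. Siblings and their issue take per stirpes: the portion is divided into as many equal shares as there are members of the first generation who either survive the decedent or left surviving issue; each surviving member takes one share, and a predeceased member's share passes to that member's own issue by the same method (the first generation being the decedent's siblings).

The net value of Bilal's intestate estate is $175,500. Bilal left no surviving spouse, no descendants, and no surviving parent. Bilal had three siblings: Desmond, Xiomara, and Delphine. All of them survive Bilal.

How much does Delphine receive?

The entire $175,500 passes to the siblings and their issue.
That amount ($175,500) is divided into 3 shares of $58,500: Desmond, Xiomara, and Delphine each take $58,500.

Delphine receives $58,500.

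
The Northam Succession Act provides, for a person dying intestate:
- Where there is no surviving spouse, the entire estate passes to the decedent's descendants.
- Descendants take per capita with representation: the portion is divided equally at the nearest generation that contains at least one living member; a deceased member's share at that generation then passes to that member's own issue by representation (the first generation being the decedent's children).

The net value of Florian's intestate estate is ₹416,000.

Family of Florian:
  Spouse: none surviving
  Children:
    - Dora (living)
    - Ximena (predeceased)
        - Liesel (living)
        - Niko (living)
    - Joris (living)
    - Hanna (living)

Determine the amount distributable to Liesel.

The entire ₹416,000 passes to the descendants.
That amount (₹416,000) is divided into 4 shares of ₹104,000: Dora, Joris, and Hanna each take ₹104,000; Ximena's ₹104,000 share passes to Ximena's issue.
Ximena's share (₹104,000) is divided into 2 shares of ₹52,000: Liesel and Niko each take ₹52,000.

Liesel receives ₹52,000.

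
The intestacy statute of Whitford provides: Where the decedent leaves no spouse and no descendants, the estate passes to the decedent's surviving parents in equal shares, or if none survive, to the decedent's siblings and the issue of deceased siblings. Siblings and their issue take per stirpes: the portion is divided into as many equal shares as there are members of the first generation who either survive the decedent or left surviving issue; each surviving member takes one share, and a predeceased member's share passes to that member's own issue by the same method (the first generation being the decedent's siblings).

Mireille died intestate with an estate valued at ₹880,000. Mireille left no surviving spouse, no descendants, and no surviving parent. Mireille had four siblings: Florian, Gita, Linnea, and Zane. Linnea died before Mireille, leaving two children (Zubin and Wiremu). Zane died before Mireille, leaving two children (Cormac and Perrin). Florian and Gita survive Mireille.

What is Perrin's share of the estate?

Perrin receives ₹110,000.

The entire ₹880,000 passes to the siblings and their issue.
That amount (₹880,000) is divided into 4 shares of ₹220,000: Florian and Gita each take ₹220,000; Linnea's ₹220,000 share passes to Linnea's issue; Zane's ₹220,000 share passes to Zane's issue.
Linnea's share (₹220,000) is divided into 2 shares of ₹110,000: Zubin and Wiremu each take ₹110,000.
Zane's share (₹220,000) is divided into 2 shares of ₹110,000: Cormac and Perrin each take ₹110,000.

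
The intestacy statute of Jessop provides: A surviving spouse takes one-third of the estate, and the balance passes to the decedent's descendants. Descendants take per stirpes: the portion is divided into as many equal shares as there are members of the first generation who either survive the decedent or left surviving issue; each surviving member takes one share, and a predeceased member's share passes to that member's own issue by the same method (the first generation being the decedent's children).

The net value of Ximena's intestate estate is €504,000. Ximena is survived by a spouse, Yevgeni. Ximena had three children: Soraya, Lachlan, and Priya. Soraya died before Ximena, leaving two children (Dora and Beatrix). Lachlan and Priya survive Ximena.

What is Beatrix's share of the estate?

Beatrix receives €56,000.

Yevgeni takes one-third of €504,000 = €168,000. The remaining €336,000 passes to the descendants.
The descendants' portion (€336,000) is divided into 3 shares of €112,000: Lachlan and Priya each take €112,000; Soraya's €112,000 share passes to Soraya's issue.
Soraya's share (€112,000) is divided into 2 shares of €56,000: Dora and Beatrix each take €56,000.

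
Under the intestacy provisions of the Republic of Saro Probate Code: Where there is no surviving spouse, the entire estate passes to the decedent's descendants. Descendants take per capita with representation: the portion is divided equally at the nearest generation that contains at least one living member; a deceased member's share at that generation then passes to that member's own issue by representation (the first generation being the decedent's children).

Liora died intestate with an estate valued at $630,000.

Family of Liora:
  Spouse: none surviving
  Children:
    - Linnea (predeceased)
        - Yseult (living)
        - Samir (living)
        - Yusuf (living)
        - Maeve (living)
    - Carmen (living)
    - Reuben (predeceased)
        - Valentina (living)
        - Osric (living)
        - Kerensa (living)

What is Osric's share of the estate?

The entire $630,000 passes to the descendants.
That amount ($630,000) is divided into 3 shares of $210,000: Carmen takes $210,000; Linnea's $210,000 share passes to Linnea's issue; Reuben's $210,000 share passes to Reuben's issue.
Linnea's share ($210,000) is divided into 4 shares of $52,500: Yseult, Samir, Yusuf, and Maeve each take $52,500.
Reuben's share ($210,000) is divided into 3 shares of $70,000: Valentina, Osric, and Kerensa each take $70,000.

Osric receives $70,000.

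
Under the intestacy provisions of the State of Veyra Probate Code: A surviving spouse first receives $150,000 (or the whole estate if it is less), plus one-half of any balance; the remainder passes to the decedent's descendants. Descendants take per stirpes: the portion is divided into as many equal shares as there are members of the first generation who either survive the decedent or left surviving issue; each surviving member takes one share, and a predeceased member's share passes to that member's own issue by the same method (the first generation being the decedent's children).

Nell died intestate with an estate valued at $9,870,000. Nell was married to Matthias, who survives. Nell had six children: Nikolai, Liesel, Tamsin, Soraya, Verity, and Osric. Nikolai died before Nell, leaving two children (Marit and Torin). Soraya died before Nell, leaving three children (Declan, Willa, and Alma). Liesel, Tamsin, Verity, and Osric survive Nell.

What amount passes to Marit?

Matthias first takes $150,000, leaving a balance of $9,720,000. Matthias then takes one-half of the balance ($4,860,000), for a total of $5,010,000. The remaining $4,860,000 passes to the descendants.
The descendants' portion ($4,860,000) is divided into 6 shares of $810,000: Liesel, Tamsin, Verity, and Osric each take $810,000; Nikolai's $810,000 share passes to Nikolai's issue; Soraya's $810,000 share passes to Soraya's issue.
Nikolai's share ($810,000) is divided into 2 shares of $405,000: Marit and Torin each take $405,000.
Soraya's share ($810,000) is divided into 3 shares of $270,000: Declan, Willa, and Alma each take $270,000.

Marit receives $405,000.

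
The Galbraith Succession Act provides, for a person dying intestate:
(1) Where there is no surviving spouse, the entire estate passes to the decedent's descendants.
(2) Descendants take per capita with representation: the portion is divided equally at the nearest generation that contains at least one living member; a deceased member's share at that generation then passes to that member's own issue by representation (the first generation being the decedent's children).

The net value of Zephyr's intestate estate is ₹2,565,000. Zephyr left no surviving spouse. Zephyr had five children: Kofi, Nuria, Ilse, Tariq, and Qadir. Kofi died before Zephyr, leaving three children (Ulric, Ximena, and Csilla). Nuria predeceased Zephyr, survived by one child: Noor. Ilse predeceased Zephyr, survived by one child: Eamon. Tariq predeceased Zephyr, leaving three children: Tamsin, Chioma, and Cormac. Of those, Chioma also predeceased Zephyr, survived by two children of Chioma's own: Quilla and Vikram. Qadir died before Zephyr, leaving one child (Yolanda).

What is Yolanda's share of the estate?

The entire ₹2,565,000 passes to the descendants.
No child survives, so the initial division is made at the grandchildren's generation.
That amount (₹2,565,000) is divided into 9 shares of ₹285,000: Ulric, Ximena, Csilla, Noor, Eamon, Tamsin, Cormac, and Yolanda each take ₹285,000; Chioma's ₹285,000 share passes to Chioma's issue.
Chioma's share (₹285,000) is divided into 2 shares of ₹142,500: Quilla and Vikram each take ₹142,500.

Yolanda receives ₹285,000.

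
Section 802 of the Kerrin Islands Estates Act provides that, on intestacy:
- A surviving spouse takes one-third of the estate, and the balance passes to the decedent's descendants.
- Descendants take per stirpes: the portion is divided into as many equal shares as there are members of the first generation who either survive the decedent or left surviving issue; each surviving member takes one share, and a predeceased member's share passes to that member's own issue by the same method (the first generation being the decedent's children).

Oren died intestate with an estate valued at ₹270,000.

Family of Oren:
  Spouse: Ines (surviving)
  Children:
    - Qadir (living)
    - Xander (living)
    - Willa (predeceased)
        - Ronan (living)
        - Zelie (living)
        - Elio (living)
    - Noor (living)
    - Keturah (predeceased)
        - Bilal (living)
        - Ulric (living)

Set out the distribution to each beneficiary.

Ines: ₹90,000; Qadir: ₹36,000; Xander: ₹36,000; Ronan: ₹12,000; Zelie: ₹12,000; Elio: ₹12,000; Noor: ₹36,000; Bilal: ₹18,000; Ulric: ₹18,000

Ines takes one-third of ₹270,000 = ₹90,000. The remaining ₹180,000 passes to the descendants.
The descendants' portion (₹180,000) is divided into 5 shares of ₹36,000: Qadir, Xander, and Noor each take ₹36,000; Willa's ₹36,000 share passes to Willa's issue; Keturah's ₹36,000 share passes to Keturah's issue.
Willa's share (₹36,000) is divided into 3 shares of ₹12,000: Ronan, Zelie, and Elio each take ₹12,000.
Keturah's share (₹36,000) is divided into 2 shares of ₹18,000: Bilal and Ulric each take ₹18,000.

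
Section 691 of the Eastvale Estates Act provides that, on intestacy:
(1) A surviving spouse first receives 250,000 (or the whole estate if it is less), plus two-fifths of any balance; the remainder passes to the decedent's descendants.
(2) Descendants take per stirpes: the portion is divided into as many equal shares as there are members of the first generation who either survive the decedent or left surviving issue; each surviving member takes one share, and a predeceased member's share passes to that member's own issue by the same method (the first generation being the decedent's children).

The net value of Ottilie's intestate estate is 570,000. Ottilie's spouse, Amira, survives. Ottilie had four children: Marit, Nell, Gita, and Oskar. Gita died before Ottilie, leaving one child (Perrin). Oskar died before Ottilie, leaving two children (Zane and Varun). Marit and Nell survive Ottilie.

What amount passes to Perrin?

Perrin receives 48,000.

Amira first takes 250,000, leaving a balance of 320,000. Amira then takes two-fifths of the balance (128,000), for a total of 378,000. The remaining 192,000 passes to the descendants.
The descendants' portion (192,000) is divided into 4 shares of 48,000: Marit and Nell each take 48,000; Gita's 48,000 share passes to Gita's issue; Oskar's 48,000 share passes to Oskar's issue.
Gita's share (48,000) passes entirely to Perrin.
Oskar's share (48,000) is divided into 2 shares of 24,000: Zane and Varun each take 24,000.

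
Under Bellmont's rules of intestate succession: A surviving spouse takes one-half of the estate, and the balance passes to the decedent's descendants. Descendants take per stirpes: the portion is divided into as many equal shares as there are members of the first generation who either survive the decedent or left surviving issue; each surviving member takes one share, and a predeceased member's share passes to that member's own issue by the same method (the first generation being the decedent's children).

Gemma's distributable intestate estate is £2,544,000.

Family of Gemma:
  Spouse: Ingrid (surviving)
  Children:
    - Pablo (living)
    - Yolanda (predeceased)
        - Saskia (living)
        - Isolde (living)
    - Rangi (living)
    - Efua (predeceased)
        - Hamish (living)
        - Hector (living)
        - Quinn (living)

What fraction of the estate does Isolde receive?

Ingrid takes one-half of £2,544,000 = £1,272,000. The remaining £1,272,000 passes to the descendants.
The descendants' portion (£1,272,000) is divided into 4 shares of £318,000: Pablo and Rangi each take £318,000; Yolanda's £318,000 share passes to Yolanda's issue; Efua's £318,000 share passes to Efua's issue.
Yolanda's share (£318,000) is divided into 2 shares of £159,000: Saskia and Isolde each take £159,000.
Efua's share (£318,000) is divided into 3 shares of £106,000: Hamish, Hector, and Quinn each take £106,000.

Isolde receives 1/16 of the estate.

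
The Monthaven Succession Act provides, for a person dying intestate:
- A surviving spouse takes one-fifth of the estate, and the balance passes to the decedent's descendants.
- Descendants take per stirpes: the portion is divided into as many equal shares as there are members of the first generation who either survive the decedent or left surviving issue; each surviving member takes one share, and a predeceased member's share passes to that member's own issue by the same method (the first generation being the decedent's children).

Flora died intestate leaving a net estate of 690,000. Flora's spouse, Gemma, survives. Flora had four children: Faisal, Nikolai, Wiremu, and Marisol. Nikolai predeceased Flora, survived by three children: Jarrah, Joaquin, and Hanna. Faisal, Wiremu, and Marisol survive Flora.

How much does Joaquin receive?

Gemma takes one-fifth of 690,000 = 138,000. The remaining 552,000 passes to the descendants.
The descendants' portion (552,000) is divided into 4 shares of 138,000: Faisal, Wiremu, and Marisol each take 138,000; Nikolai's 138,000 share passes to Nikolai's issue.
Nikolai's share (138,000) is divided into 3 shares of 46,000: Jarrah, Joaquin, and Hanna each take 46,000.

Joaquin receives 46,000.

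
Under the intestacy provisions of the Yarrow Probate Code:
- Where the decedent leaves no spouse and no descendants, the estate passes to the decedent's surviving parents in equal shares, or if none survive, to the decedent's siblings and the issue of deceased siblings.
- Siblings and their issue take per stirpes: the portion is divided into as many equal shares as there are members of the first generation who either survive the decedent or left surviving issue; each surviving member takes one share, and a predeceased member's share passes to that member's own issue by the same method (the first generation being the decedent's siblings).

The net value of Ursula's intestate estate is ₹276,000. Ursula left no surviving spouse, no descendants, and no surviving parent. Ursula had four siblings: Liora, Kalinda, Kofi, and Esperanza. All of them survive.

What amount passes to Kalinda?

Kalinda receives ₹69,000.

The entire ₹276,000 passes to the siblings and their issue.
That amount (₹276,000) is divided into 4 shares of ₹69,000: Liora, Kalinda, Kofi, and Esperanza each take ₹69,000.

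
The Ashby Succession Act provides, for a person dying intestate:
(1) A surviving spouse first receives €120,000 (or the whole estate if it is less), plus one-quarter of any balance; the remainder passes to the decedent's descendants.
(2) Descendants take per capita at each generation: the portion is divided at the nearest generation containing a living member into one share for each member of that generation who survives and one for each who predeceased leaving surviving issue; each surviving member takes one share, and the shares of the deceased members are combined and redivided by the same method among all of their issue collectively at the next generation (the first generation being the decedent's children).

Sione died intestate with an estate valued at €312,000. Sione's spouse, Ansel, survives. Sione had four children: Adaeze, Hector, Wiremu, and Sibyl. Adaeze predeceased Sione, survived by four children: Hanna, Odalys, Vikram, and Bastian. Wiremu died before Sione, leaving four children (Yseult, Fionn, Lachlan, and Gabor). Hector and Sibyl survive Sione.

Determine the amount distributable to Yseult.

Ansel first takes €120,000, leaving a balance of €192,000. Ansel then takes one-quarter of the balance (€48,000), for a total of €168,000. The remaining €144,000 passes to the descendants.
The descendants' portion (€144,000) is divided at the children's generation into 4 shares of €36,000. Hector and Sibyl each take €36,000. The 2 shares of the deceased (Adaeze and Wiremu) are combined into a pool of €72,000.
That pool (€72,000) is divided at the grandchildren's generation equally among Hanna, Odalys, Vikram, Bastian, Yseult, Fionn, Lachlan, and Gabor: €9,000 each.

Yseult receives €9,000.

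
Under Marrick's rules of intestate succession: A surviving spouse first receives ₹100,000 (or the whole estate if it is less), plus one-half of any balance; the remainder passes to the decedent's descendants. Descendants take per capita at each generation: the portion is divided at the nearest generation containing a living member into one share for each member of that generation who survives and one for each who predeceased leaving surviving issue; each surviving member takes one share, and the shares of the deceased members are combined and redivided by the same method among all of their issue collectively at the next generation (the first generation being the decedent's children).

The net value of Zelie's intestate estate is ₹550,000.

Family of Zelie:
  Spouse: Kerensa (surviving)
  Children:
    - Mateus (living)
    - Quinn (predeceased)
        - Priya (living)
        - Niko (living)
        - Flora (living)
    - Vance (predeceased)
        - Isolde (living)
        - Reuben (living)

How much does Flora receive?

Kerensa first takes ₹100,000, leaving a balance of ₹450,000. Kerensa then takes one-half of the balance (₹225,000), for a total of ₹325,000. The remaining ₹225,000 passes to the descendants.
The descendants' portion (₹225,000) is divided at the children's generation into 3 shares of ₹75,000. Mateus takes ₹75,000. The 2 shares of the deceased (Quinn and Vance) are combined into a pool of ₹150,000.
That pool (₹150,000) is divided at the grandchildren's generation equally among Priya, Niko, Flora, Isolde, and Reuben: ₹30,000 each.

Flora receives ₹30,000.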